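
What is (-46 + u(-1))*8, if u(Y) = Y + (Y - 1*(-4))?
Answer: -352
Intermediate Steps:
u(Y) = 4 + 2*Y (u(Y) = Y + (Y + 4) = Y + (4 + Y) = 4 + 2*Y)
(-46 + u(-1))*8 = (-46 + (4 + 2*(-1)))*8 = (-46 + (4 - 2))*8 = (-46 + 2)*8 = -44*8 = -352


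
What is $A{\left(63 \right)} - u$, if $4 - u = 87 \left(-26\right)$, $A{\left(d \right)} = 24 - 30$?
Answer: $-2272$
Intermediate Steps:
$A{\left(d \right)} = -6$ ($A{\left(d \right)} = 24 - 30 = -6$)
$u = 2266$ ($u = 4 - 87 \left(-26\right) = 4 - -2262 = 4 + 2262 = 2266$)
$A{\left(63 \right)} - u = -6 - 2266 = -2272$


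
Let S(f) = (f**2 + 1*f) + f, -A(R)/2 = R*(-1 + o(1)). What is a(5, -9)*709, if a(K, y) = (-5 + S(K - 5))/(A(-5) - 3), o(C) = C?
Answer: 3545/3 ≈ 1181.7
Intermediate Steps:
A(R) = 0 (A(R) = -2*R*(-1 + 1) = -2*R*0 = -2*0 = 0)
S(f) = f**2 + 2*f (S(f) = (f**2 + f) + f = (f + f**2) + f = f**2 + 2*f)
a(K, y) = 5/3 - (-5 + K)*(-3 + K)/3 (a(K, y) = (-5 + (K - 5)*(2 + (K - 5)))/(0 - 3) = (-5 + (-5 + K)*(2 + (-5 + K)))/(-3) = (-5 + (-5 + K)*(-3 + K))*(-1/3) = 5/3 - (-5 + K)*(-3 + K)/3)
a(5, -9)*709 = (5/3 - (-5 + 5)*(-3 + 5)/3)*709 = (5/3 - 1/3*0*2)*709 = (5/3 + 0)*709 = (5/3)*709 = 3545/3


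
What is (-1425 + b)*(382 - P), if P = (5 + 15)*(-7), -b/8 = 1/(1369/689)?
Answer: -1021207914/1369 ≈ -7.4595e+5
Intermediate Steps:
b = -5512/1369 (b = -8/(1369/689) = -8/(1369*(1/689)) = -8/1369/689 = -8*689/1369 = -5512/1369 ≈ -4.0263)
P = -140 (P = 20*(-7) = -140)
(-1425 + b)*(382 - P) = (-1425 - 5512/1369)*(382 - 1*(-140)) = -1956337*(382 + 140)/1369 = -1956337/1369*522 = -1021207914/1369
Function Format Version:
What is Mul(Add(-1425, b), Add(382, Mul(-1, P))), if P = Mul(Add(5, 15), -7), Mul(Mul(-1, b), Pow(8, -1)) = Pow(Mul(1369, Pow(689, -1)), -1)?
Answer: Rational(-1021207914, 1369) ≈ -7.4595e+5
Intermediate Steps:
b = Rational(-5512, 1369) (b = Mul(-8, Pow(Mul(1369, Pow(689, -1)), -1)) = Mul(-8, Pow(Mul(1369, Rational(1, 689)), -1)) = Mul(-8, Pow(Rational(1369, 689), -1)) = Mul(-8, Rational(689, 1369)) = Rational(-5512, 1369) ≈ -4.0263)
P = -140 (P = Mul(20, -7) = -140)
Mul(Add(-1425, b), Add(382, Mul(-1, P))) = Mul(Add(-1425, Rational(-5512, 1369)), Add(382, Mul(-1, -140))) = Mul(Rational(-1956337, 1369), Add(382, 140)) = Mul(Rational(-1956337, 1369), 522) = Rational(-1021207914, 1369)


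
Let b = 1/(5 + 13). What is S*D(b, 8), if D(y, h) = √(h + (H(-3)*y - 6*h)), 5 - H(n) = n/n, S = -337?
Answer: -337*I*√358/3 ≈ -2125.4*I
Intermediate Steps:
H(n) = 4 (H(n) = 5 - n/n = 5 - 1*1 = 5 - 1 = 4)
b = 1/18 ≈ 0.055556
D(y, h) = √(-5*h + 4*y) (D(y, h) = √(h + (4*y - 6*h)) = √(h + (-6*h + 4*y)) = √(-5*h + 4*y))
S*D(b, 8) = -337*√(-5*8 + 4*(1/18)) = -337*√(-40 + 2/9) = -337*I*√358/3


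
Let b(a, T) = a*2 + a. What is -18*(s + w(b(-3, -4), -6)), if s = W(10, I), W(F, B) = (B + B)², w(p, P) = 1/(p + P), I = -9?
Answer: -29154/5 ≈ -5830.8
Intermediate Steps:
b(a, T) = 3*a (b(a, T) = 2*a + a = 3*a)
w(p, P) = 1/(P + p)
W(F, B) = 4*B² (W(F, B) = (2*B)² = 4*B²)
s = 324 (s = 4*(-9)² = 4*81 = 324)
-18*(s + w(b(-3, -4), -6)) = -18*(324 + 1/(-6 + 3*(-3))) = -18*(324 + 1/(-6 - 9)) = -18*(324 + 1/(-15)) = -18*(324 - 1/15) = -18*4859/15 = -29154/5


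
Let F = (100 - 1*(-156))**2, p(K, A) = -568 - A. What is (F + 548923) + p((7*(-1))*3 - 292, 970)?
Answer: 612921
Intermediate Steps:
F = 65536 (F = (100 + 156)**2 = 256**2 = 65536)
(F + 548923) + p((7*(-1))*3 - 292, 970) = (65536 + 548923) + (-568 - 1*970) = 614459 + (-568 - 970) = 614459 - 1538 = 612921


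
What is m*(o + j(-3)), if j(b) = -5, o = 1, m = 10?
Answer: -40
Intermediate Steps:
m*(o + j(-3)) = 10*(1 - 5) = 10*(-4) = -40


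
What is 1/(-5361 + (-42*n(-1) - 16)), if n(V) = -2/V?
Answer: -1/5461 ≈ -0.00018312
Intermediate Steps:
1/(-5361 + (-42*n(-1) - 16)) = 1/(-5361 + (-(-84)/(-1) - 16)) = 1/(-5361 + (-(-84)*(-1) - 16)) = 1/(-5361 + (-42*2 - 16)) = 1/(-5361 + (-84 - 16)) = 1/(-5361 - 100) = 1/(-5461) = -1/5461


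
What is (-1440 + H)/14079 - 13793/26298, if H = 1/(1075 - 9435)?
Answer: -323338006403/515881028520 ≈ -0.62677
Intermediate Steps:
H = -1/8360 (H = 1/(-8360) = -1/8360 ≈ -0.00011962)
(-1440 + H)/14079 - 13793/26298 = (-1440 - 1/8360)/14079 - 13793/26298 = -12038401/8360*1/14079 - 13793*1/26298 = -12038401/117700440 - 13793/26298 = -323338006403/515881028520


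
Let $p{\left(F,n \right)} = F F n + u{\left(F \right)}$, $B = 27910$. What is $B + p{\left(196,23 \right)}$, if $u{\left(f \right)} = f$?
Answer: $911674$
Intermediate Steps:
$p{\left(F,n \right)} = F + n F^{2}$ ($p{\left(F,n \right)} = F F n + F = F^{2} n + F = n F^{2} + F = F + n F^{2}$)
$B + p{\left(196,23 \right)} = 27910 + 196 \left(1 + 196 \cdot 23\right) = 27910 + 196 \left(1 + 4508\right) = 27910 + 196 \cdot 4509 = 27910 + 883764 = 911674$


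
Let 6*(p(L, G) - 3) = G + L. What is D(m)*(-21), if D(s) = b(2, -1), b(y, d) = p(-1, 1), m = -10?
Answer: -63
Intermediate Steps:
p(L, G) = 3 + G/6 + L/6 (p(L, G) = 3 + (G + L)/6 = 3 + (G/6 + L/6) = 3 + G/6 + L/6)
b(y, d) = 3 (b(y, d) = 3 + (⅙)*1 + (⅙)*(-1) = 3 + ⅙ - ⅙ = 3)
D(s) = 3
D(m)*(-21) = 3*(-21) = -63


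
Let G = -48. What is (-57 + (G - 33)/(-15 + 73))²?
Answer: 11471769/3364 ≈ 3410.2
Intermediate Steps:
(-57 + (G - 33)/(-15 + 73))² = (-57 + (-48 - 33)/(-15 + 73))² = (-57 - 81/58)² = (-3387/58)² = 11471769/3364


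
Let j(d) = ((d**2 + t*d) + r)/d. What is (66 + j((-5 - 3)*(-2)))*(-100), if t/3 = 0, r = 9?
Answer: -33025/4 ≈ -8256.3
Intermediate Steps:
t = 0 (t = 3*0 = 0)
j(d) = (9 + d**2)/d (j(d) = ((d**2 + 0*d) + 9)/d = ((d**2 + 0) + 9)/d = (d**2 + 9)/d = (9 + d**2)/d)
(66 + j((-5 - 3)*(-2)))*(-100) = (66 + ((-5 - 3)*(-2) + 9/(((-5 - 3)*(-2)))))*(-100) = (66 + (-8*(-2) + 9/((-8*(-2)))))*(-100) = (66 + (16 + 9/16))*(-100) = (66 + 265/16)*(-100) = (1321/16)*(-100) = -33025/4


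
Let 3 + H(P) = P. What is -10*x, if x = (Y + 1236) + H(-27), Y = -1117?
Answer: -890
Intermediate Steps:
H(P) = -3 + P
x = 89 (x = (-1117 + 1236) + (-3 - 27) = 119 - 30 = 89)
-10*x = -10*89 = -890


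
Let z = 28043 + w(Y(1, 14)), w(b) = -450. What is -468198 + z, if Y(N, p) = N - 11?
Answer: -440605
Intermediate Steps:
Y(N, p) = -11 + N
z = 27593 (z = 28043 - 450 = 27593)
-468198 + z = -468198 + 27593 = -440605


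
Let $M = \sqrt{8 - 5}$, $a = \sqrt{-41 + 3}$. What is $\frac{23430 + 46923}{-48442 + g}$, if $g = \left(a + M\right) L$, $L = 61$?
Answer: $\frac{70353}{-48442 + 61 \sqrt{3} + 61 i \sqrt{38}} \approx -1.4554 - 0.011322 i$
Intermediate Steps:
$a = i \sqrt{38}$ ($a = \sqrt{-38} = i \sqrt{38} \approx 6.1644 i$)
$M = \sqrt{3} \approx 1.732$
$g = 61 \sqrt{3} + 61 i \sqrt{38}$ ($g = \left(i \sqrt{38} + \sqrt{3}\right) 61 = \left(\sqrt{3} + i \sqrt{38}\right) 61 = 61 \sqrt{3} + 61 i \sqrt{38} \approx 105.66 + 376.03 i$)
$\frac{23430 + 46923}{-48442 + g} = \frac{23430 + 46923}{-48442 + \left(61 \sqrt{3} + 61 i \sqrt{38}\right)} = \frac{70353}{-48442 + 61 \sqrt{3} + 61 i \sqrt{38}}$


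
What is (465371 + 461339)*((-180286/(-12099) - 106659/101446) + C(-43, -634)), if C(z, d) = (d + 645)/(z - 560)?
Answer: 14505407514728615/1131680853 ≈ 1.2818e+7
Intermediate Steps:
C(z, d) = (645 + d)/(-560 + z)
(465371 + 461339)*((-180286/(-12099) - 106659/101446) + C(-43, -634)) = (465371 + 461339)*((-180286/(-12099) - 106659/101446) + (645 - 634)/(-560 - 43)) = 926710*((-180286*(-1/12099) - 106659*1/101446) + 11/(-603)) = 926710*((1654/111 - 106659/101446) - 1/603*11) = 926710*(155952535/11260506 - 11/603) = 926710*(31305171013/2263361706) = 14505407514728615/1131680853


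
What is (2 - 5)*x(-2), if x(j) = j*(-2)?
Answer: -12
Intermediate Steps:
x(j) = -2*j
(2 - 5)*x(-2) = (2 - 5)*(-2*(-2)) = -3*4 = -12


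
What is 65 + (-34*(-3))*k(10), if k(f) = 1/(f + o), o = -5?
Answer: 427/5 ≈ 85.400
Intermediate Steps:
k(f) = 1/(-5 + f) (k(f) = 1/(f - 5) = 1/(-5 + f))
65 + (-34*(-3))*k(10) = 65 + (-34*(-3))/(-5 + 10) = 65 + 102/5 = 427/5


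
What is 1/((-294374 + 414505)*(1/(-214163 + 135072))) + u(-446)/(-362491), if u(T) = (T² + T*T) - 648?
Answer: -76383886785/43546406321 ≈ -1.7541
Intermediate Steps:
u(T) = -648 + 2*T² (u(T) = (T² + T²) - 648 = 2*T² - 648 = -648 + 2*T²)
1/((-294374 + 414505)*(1/(-214163 + 135072))) + u(-446)/(-362491) = 1/((-294374 + 414505)*(1/(-214163 + 135072))) + (-648 + 2*(-446)²)/(-362491) = 1/(120131*(1/(-79091))) + (-648 + 2*198916)*(-1/362491) = 1/(120131*(-1/79091)) + (-648 + 397832)*(-1/362491) = (1/120131)*(-79091) + 397184*(-1/362491) = -79091/120131 - 397184/362491 = -76383886785/43546406321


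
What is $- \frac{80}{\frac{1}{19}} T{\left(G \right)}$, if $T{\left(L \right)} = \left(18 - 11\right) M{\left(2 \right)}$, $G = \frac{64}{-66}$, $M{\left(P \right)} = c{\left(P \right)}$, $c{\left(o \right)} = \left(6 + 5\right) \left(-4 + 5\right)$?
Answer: $-117040$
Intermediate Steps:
$c{\left(o \right)} = 11$ ($c{\left(o \right)} = 11 \cdot 1 = 11$)
$M{\left(P \right)} = 11$
$G = - \frac{32}{33}$ ($G = 64 \left(- \frac{1}{66}\right) = - \frac{32}{33} \approx -0.9697$)
$T{\left(L \right)} = 77$ ($T{\left(L \right)} = \left(18 - 11\right) 11 = 7 \cdot 11 = 77$)
$- \frac{80}{\frac{1}{19}} T{\left(G \right)} = - \frac{80}{\frac{1}{19}} \cdot 77 = - 80 \frac{1}{\frac{1}{19}} \cdot 77 = \left(-80\right) 19 \cdot 77 = \left(-1520\right) 77 = -117040$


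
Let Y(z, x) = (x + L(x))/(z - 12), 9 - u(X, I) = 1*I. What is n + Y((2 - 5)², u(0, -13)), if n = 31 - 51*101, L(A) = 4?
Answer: -15386/3 ≈ -5128.7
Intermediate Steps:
u(X, I) = 9 - I
Y(z, x) = (4 + x)/(-12 + z) (Y(z, x) = (x + 4)/(z - 12) = (4 + x)/(-12 + z))
n = -5120 (n = 31 - 5151 = -5120)
n + Y((2 - 5)², u(0, -13)) = -5120 + (4 + (9 - 1*(-13)))/(-12 + (2 - 5)²) = -5120 + (4 + (9 + 13))/(-12 + (-3)²) = -5120 + (4 + 22)/(-12 + 9) = -5120 + 26/(-3) = -5120 - ⅓*26 = -5120 - 26/3 = -15386/3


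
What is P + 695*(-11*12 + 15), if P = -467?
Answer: -81782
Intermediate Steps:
P + 695*(-11*12 + 15) = -467 + 695*(-11*12 + 15) = -467 + 695*(-132 + 15) = -467 + 695*(-117) = -467 - 81315 = -81782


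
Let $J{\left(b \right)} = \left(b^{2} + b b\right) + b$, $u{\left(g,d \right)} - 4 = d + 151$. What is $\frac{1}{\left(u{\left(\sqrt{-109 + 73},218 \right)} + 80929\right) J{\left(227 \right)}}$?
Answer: $\frac{1}{8397277070} \approx 1.1909 \cdot 10^{-10}$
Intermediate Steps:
$u{\left(g,d \right)} = 155 + d$ ($u{\left(g,d \right)} = 4 + \left(d + 151\right) = 4 + \left(151 + d\right) = 155 + d$)
$J{\left(b \right)} = b + 2 b^{2}$ ($J{\left(b \right)} = \left(b^{2} + b^{2}\right) + b = 2 b^{2} + b = b + 2 b^{2}$)
$\frac{1}{\left(u{\left(\sqrt{-109 + 73},218 \right)} + 80929\right) J{\left(227 \right)}} = \frac{1}{\left(\left(155 + 218\right) + 80929\right) 227 \left(1 + 2 \cdot 227\right)} = \frac{1}{\left(373 + 80929\right) 227 \left(1 + 454\right)} = \frac{1}{81302 \cdot 227 \cdot 455} = \frac{1}{81302 \cdot 103285} = \frac{1}{81302} \cdot \frac{1}{103285} = \frac{1}{8397277070}$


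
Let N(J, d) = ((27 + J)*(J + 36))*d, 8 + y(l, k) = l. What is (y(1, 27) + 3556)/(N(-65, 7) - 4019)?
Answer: 3549/3695 ≈ 0.96049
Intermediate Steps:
y(l, k) = -8 + l
N(J, d) = d*(27 + J)*(36 + J) (N(J, d) = ((27 + J)*(36 + J))*d = d*(27 + J)*(36 + J))
(y(1, 27) + 3556)/(N(-65, 7) - 4019) = ((-8 + 1) + 3556)/(7*(972 + (-65)**2 + 63*(-65)) - 4019) = (-7 + 3556)/(7*(972 + 4225 - 4095) - 4019) = 3549/(7*1102 - 4019) = 3549/(7714 - 4019) = 3549/3695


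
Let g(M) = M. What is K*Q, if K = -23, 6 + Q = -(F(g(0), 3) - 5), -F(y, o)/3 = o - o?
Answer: 23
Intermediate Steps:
F(y, o) = 0 (F(y, o) = -3*(o - o) = -3*0 = 0)
Q = -1 (Q = -6 - (0 - 5) = -6 - 1*(-5) = -6 + 5 = -1)
K*Q = -23*(-1) = 23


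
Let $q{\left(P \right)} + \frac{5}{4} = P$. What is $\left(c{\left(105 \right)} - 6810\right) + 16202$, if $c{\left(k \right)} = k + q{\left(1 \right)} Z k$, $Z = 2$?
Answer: $\frac{18889}{2} \approx 9444.5$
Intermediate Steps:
$q{\left(P \right)} = - \frac{5}{4} + P$
$c{\left(k \right)} = \frac{k}{2}$ ($c{\left(k \right)} = k + \left(- \frac{5}{4} + 1\right) 2 k = k + \left(- \frac{1}{4}\right) 2 k = k - \frac{k}{2} = \frac{k}{2}$)
$\left(c{\left(105 \right)} - 6810\right) + 16202 = \left(\frac{1}{2} \cdot 105 - 6810\right) + 16202 = \left(\frac{105}{2} - 6810\right) + 16202 = - \frac{13515}{2} + 16202 = \frac{18889}{2}$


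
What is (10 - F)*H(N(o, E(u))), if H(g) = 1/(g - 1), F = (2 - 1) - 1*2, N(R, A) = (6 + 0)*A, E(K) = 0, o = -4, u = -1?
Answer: -11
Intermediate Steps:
N(R, A) = 6*A
F = -1 (F = 1 - 2 = -1)
H(g) = 1/(-1 + g)
(10 - F)*H(N(o, E(u))) = (10 - 1*(-1))/(-1 + 6*0) = (10 + 1)/(-1 + 0) = 11/(-1) = 11*(-1) = -11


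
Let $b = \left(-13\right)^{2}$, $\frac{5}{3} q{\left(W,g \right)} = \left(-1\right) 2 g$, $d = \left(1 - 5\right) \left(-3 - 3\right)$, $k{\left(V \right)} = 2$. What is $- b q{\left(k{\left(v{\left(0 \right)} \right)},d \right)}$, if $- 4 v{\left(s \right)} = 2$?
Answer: $\frac{24336}{5} \approx 4867.2$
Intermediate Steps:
$v{\left(s \right)} = - \frac{1}{2}$ ($v{\left(s \right)} = \left(- \frac{1}{4}\right) 2 = - \frac{1}{2}$)
$d = 24$ ($d = \left(-4\right) \left(-6\right) = 24$)
$q{\left(W,g \right)} = - \frac{6 g}{5}$ ($q{\left(W,g \right)} = \frac{3 \left(-1\right) 2 g}{5} = \frac{3 \left(- 2 g\right)}{5} = - \frac{6 g}{5}$)
$b = 169$
$- b q{\left(k{\left(v{\left(0 \right)} \right)},d \right)} = \left(-1\right) 169 \left(\left(- \frac{6}{5}\right) 24\right) = \left(-169\right) \left(- \frac{144}{5}\right) = \frac{24336}{5}$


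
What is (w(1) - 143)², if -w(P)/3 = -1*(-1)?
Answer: 21316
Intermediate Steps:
w(P) = -3 (w(P) = -(-3)*(-1) = -3*1 = -3)
(w(1) - 143)² = (-3 - 143)² = (-146)² = 21316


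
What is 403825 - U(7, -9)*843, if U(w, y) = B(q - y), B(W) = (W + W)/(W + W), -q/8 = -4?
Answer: 402982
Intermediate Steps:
q = 32 (q = -8*(-4) = 32)
B(W) = 1 (B(W) = (2*W)/((2*W)) = (2*W)*(1/(2*W)) = 1)
U(w, y) = 1
403825 - U(7, -9)*843 = 403825 - 843 = 402982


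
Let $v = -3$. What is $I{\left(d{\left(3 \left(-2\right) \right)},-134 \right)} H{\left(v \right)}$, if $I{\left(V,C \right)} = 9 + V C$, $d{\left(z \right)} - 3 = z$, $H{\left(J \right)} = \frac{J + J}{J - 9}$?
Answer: $\frac{411}{2} \approx 205.5$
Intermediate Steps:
$H{\left(J \right)} = \frac{2 J}{-9 + J}$
$d{\left(z \right)} = 3 + z$
$I{\left(V,C \right)} = 9 + C V$
$I{\left(d{\left(3 \left(-2\right) \right)},-134 \right)} H{\left(v \right)} = \left(9 - 134 \left(3 + 3 \left(-2\right)\right)\right) 2 \left(-3\right) \frac{1}{-9 - 3} = \left(9 - 134 \left(3 - 6\right)\right) 2 \left(-3\right) \frac{1}{-12} = \left(9 - -402\right) 2 \left(-3\right) \left(- \frac{1}{12}\right) = \left(9 + 402\right) \frac{1}{2} = 411 \cdot \frac{1}{2} = \frac{411}{2}$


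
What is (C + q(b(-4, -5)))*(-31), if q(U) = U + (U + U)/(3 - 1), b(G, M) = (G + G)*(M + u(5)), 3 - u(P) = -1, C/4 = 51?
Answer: -6820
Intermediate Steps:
C = 204 (C = 4*51 = 204)
u(P) = 4 (u(P) = 3 - 1*(-1) = 3 + 1 = 4)
b(G, M) = 2*G*(4 + M) (b(G, M) = (G + G)*(M + 4) = (2*G)*(4 + M) = 2*G*(4 + M))
q(U) = 2*U (q(U) = U + (2*U)/2 = U + (2*U)*(½) = U + U = 2*U)
(C + q(b(-4, -5)))*(-31) = (204 + 2*(2*(-4)*(4 - 5)))*(-31) = (204 + 2*(2*(-4)*(-1)))*(-31) = (204 + 2*8)*(-31) = (204 + 16)*(-31) = 220*(-31) = -6820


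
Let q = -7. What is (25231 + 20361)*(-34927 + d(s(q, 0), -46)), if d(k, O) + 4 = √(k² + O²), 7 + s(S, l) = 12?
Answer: -1592574152 + 45592*√2141 ≈ -1.5905e+9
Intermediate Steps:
s(S, l) = 5 (s(S, l) = -7 + 12 = 5)
d(k, O) = -4 + √(O² + k²) (d(k, O) = -4 + √(k² + O²) = -4 + √(O² + k²))
(25231 + 20361)*(-34927 + d(s(q, 0), -46)) = (25231 + 20361)*(-34927 + (-4 + √((-46)² + 5²))) = 45592*(-34927 + (-4 + √(2116 + 25))) = 45592*(-34927 + (-4 + √2141)) = 45592*(-34931 + √2141) = -1592574152 + 45592*√2141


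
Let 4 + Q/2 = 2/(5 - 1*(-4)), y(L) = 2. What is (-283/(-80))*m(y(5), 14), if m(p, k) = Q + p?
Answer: -1415/72 ≈ -19.653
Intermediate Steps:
Q = -68/9 (Q = -8 + 2*(2/(5 - 1*(-4))) = -8 + 2*(2/(5 + 4)) = -8 + 2*(2/9) = -8 + 4/9 = -68/9 ≈ -7.5556)
m(p, k) = -68/9 + p
(-283/(-80))*m(y(5), 14) = (-283/(-80))*(-68/9 + 2) = -283*(-1/80)*(-50/9) = (283/80)*(-50/9) = -1415/72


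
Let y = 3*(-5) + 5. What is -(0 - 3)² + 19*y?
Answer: -199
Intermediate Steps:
y = -10 (y = -15 + 5 = -10)
-(0 - 3)² + 19*y = -(0 - 3)² + 19*(-10) = -1*(-3)² - 190 = -1*9 - 190 = -9 - 190 = -199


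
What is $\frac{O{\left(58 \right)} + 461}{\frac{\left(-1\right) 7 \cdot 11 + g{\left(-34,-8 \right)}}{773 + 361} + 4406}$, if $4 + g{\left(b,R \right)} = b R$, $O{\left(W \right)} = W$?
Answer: $\frac{588546}{4996595} \approx 0.11779$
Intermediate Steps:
$g{\left(b,R \right)} = -4 + R b$ ($g{\left(b,R \right)} = -4 + b R = -4 + R b$)
$\frac{O{\left(58 \right)} + 461}{\frac{\left(-1\right) 7 \cdot 11 + g{\left(-34,-8 \right)}}{773 + 361} + 4406} = \frac{58 + 461}{\frac{\left(-1\right) 7 \cdot 11 - -268}{773 + 361} + 4406} = \frac{519}{\frac{\left(-7\right) 11 + \left(-4 + 272\right)}{1134} + 4406} = \frac{519}{\left(-77 + 268\right) \frac{1}{1134} + 4406} = \frac{519}{191 \cdot \frac{1}{1134} + 4406} = \frac{519}{\frac{191}{1134} + 4406} = \frac{519}{\frac{4996595}{1134}} = 519 \cdot \frac{1134}{4996595} = \frac{588546}{4996595}$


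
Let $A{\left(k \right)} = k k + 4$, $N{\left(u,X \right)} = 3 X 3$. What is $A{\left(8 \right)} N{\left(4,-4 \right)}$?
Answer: $-2448$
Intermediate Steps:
$N{\left(u,X \right)} = 9 X$
$A{\left(k \right)} = 4 + k^{2}$ ($A{\left(k \right)} = k^{2} + 4 = 4 + k^{2}$)
$A{\left(8 \right)} N{\left(4,-4 \right)} = \left(4 + 8^{2}\right) 9 \left(-4\right) = \left(4 + 64\right) \left(-36\right) = 68 \left(-36\right) = -2448$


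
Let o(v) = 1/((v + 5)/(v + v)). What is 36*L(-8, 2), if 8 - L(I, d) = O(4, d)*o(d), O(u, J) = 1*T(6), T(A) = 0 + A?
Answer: 1152/7 ≈ 164.57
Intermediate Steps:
T(A) = A
o(v) = 2*v/(5 + v) (o(v) = 1/((5 + v)/((2*v))) = 1/((5 + v)*(1/(2*v))) = 1/((5 + v)/(2*v)) = 2*v/(5 + v))
O(u, J) = 6 (O(u, J) = 1*6 = 6)
L(I, d) = 8 - 12*d/(5 + d) (L(I, d) = 8 - 6*2*d/(5 + d) = 8 - 12*d/(5 + d))
36*L(-8, 2) = 36*(4*(10 - 1*2)/(5 + 2)) = 36*(4*(10 - 2)/7) = 36*(4*(1/7)*8) = 36*(32/7) = 1152/7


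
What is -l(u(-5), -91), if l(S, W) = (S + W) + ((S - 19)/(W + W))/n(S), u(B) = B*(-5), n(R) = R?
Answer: 150153/2275 ≈ 66.001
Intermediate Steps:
u(B) = -5*B
l(S, W) = S + W + (-19 + S)/(2*S*W) (l(S, W) = (S + W) + ((S - 19)/(W + W))/S = (S + W) + ((-19 + S)/((2*W)))/S = (S + W) + ((-19 + S)*(1/(2*W)))/S = (S + W) + ((-19 + S)/(2*W))/S = (S + W) + (-19 + S)/(2*S*W) = S + W + (-19 + S)/(2*S*W))
-l(u(-5), -91) = -(-5*(-5) - 91 + (½)/(-91) - 19/2/(-5*(-5)*(-91))) = -(25 - 91 + (½)*(-1/91) - 19/2*(-1/91)/25) = -(25 - 91 - 1/182 - 19/2*1/25*(-1/91)) = -(25 - 91 - 1/182 + 19/4550) = -1*(-150153/2275) = 150153/2275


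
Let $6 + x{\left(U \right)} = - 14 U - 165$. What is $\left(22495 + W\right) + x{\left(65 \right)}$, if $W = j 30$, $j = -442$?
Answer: $8154$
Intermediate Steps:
$W = -13260$ ($W = \left(-442\right) 30 = -13260$)
$x{\left(U \right)} = -171 - 14 U$ ($x{\left(U \right)} = -6 - \left(165 + 14 U\right) = -171 - 14 U$)
$\left(22495 + W\right) + x{\left(65 \right)} = \left(22495 - 13260\right) - 1081 = 9235 - 1081 = 8154$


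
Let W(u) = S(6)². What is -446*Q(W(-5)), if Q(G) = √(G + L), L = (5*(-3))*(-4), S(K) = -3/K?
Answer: -223*√241 ≈ -3461.9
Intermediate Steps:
W(u) = ¼ (W(u) = (-3/6)² = (-3*⅙)² = (-½)² = ¼)
L = 60 (L = -15*(-4) = 60)
Q(G) = √(60 + G) (Q(G) = √(G + 60) = √(60 + G))
-446*Q(W(-5)) = -446*√(60 + ¼) = -223*√241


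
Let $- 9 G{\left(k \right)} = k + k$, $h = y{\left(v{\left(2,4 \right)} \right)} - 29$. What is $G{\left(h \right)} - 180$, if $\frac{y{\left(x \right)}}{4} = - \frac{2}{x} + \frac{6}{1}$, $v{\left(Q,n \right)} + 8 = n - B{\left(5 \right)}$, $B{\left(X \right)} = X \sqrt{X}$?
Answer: $- \frac{175426}{981} - \frac{80 \sqrt{5}}{981} \approx -179.01$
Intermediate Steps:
$B{\left(X \right)} = X^{\frac{3}{2}}$
$v{\left(Q,n \right)} = -8 + n - 5 \sqrt{5}$ ($v{\left(Q,n \right)} = -8 + \left(n - 5^{\frac{3}{2}}\right) = -8 + \left(n - 5 \sqrt{5}\right) = -8 + n - 5 \sqrt{5}$)
$y{\left(x \right)} = 24 - \frac{8}{x}$ ($y{\left(x \right)} = 4 \left(- \frac{2}{x} + \frac{6}{1}\right) = 4 \left(- \frac{2}{x} + 6 \cdot 1\right) = 4 \left(- \frac{2}{x} + 6\right) = 4 \left(6 - \frac{2}{x}\right) = 24 - \frac{8}{x}$)
$h = -5 - \frac{8}{-4 - 5 \sqrt{5}}$ ($h = \left(24 - \frac{8}{-8 + 4 - 5 \sqrt{5}}\right) - 29 = \left(24 - \frac{8}{-4 - 5 \sqrt{5}}\right) - 29 = -5 - \frac{8}{-4 - 5 \sqrt{5}} \approx -4.473$)
$G{\left(k \right)} = - \frac{2 k}{9}$ ($G{\left(k \right)} = - \frac{k + k}{9} = - \frac{2 k}{9}$)
$G{\left(h \right)} - 180 = - \frac{2 \left(- \frac{577}{109} + \frac{40 \sqrt{5}}{109}\right)}{9} - 180 = \left(\frac{1154}{981} - \frac{80 \sqrt{5}}{981}\right) - 180 = - \frac{175426}{981} - \frac{80 \sqrt{5}}{981}$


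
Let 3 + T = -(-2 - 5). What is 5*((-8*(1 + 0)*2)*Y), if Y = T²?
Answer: -1280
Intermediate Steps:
T = 4 (T = -3 - (-2 - 5) = -3 - 1*(-7) = -3 + 7 = 4)
Y = 16 (Y = 4² = 16)
5*((-8*(1 + 0)*2)*Y) = 5*(-8*(1 + 0)*2*16) = 5*(-8*2*16) = 5*(-16*16) = 5*(-256) = -1280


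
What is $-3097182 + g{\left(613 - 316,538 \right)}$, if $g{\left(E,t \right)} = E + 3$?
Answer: $-3096882$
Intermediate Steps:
$g{\left(E,t \right)} = 3 + E$
$-3097182 + g{\left(613 - 316,538 \right)} = -3097182 + \left(3 + \left(613 - 316\right)\right) = -3097182 + \left(3 + 297\right) = -3097182 + 300 = -3096882$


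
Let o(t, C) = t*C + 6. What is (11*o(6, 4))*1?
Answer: 330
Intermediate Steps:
o(t, C) = 6 + C*t (o(t, C) = C*t + 6 = 6 + C*t)
(11*o(6, 4))*1 = (11*(6 + 4*6))*1 = (11*(6 + 24))*1 = (11*30)*1 = 330*1 = 330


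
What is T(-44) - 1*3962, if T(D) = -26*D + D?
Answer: -2862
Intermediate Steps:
T(D) = -25*D
T(-44) - 1*3962 = -25*(-44) - 1*3962 = 1100 - 3962 = -2862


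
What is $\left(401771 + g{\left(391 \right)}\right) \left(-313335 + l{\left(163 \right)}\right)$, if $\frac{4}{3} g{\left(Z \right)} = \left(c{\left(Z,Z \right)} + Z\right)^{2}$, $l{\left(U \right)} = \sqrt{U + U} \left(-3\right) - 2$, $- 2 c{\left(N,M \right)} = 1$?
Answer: $- \frac{2587605566803}{16} - \frac{24774657 \sqrt{326}}{16} \approx -1.6175 \cdot 10^{11}$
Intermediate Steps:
$c{\left(N,M \right)} = - \frac{1}{2}$ ($c{\left(N,M \right)} = \left(- \frac{1}{2}\right) 1 = - \frac{1}{2}$)
$l{\left(U \right)} = -2 - 3 \sqrt{2} \sqrt{U}$ ($l{\left(U \right)} = \sqrt{2 U} \left(-3\right) - 2 = \sqrt{2} \sqrt{U} \left(-3\right) - 2 = - 3 \sqrt{2} \sqrt{U} - 2 = -2 - 3 \sqrt{2} \sqrt{U}$)
$g{\left(Z \right)} = \frac{3 \left(- \frac{1}{2} + Z\right)^{2}}{4}$
$\left(401771 + g{\left(391 \right)}\right) \left(-313335 + l{\left(163 \right)}\right) = \left(401771 + \frac{3 \left(-1 + 2 \cdot 391\right)^{2}}{16}\right) \left(-313335 - \left(2 + 3 \sqrt{2} \sqrt{163}\right)\right) = \left(401771 + \frac{3 \left(-1 + 782\right)^{2}}{16}\right) \left(-313335 - \left(2 + 3 \sqrt{326}\right)\right) = \left(401771 + \frac{3 \cdot 781^{2}}{16}\right) \left(-313337 - 3 \sqrt{326}\right) = \left(401771 + \frac{3}{16} \cdot 609961\right) \left(-313337 - 3 \sqrt{326}\right) = \left(401771 + \frac{1829883}{16}\right) \left(-313337 - 3 \sqrt{326}\right) = \frac{8258219 \left(-313337 - 3 \sqrt{326}\right)}{16} = - \frac{2587605566803}{16} - \frac{24774657 \sqrt{326}}{16}$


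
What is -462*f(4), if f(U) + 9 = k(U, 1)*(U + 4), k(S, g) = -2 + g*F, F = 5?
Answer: -6930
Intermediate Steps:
k(S, g) = -2 + 5*g (k(S, g) = -2 + g*5 = -2 + 5*g)
f(U) = 3 + 3*U (f(U) = -9 + (-2 + 5*1)*(U + 4) = -9 + (-2 + 5)*(4 + U) = -9 + 3*(4 + U) = -9 + (12 + 3*U) = 3 + 3*U)
-462*f(4) = -462*(3 + 3*4) = -462*(3 + 12) = -462*15 = -6930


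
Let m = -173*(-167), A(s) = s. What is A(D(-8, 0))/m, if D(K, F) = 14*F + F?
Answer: 0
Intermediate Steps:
D(K, F) = 15*F
m = 28891
A(D(-8, 0))/m = (15*0)/28891 = 0*(1/28891) = 0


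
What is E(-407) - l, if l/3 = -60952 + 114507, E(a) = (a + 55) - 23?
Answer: -161040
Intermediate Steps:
E(a) = 32 + a (E(a) = (55 + a) - 23 = 32 + a)
l = 160665 (l = 3*(-60952 + 114507) = 3*53555 = 160665)
E(-407) - l = (32 - 407) - 1*160665 = -375 - 160665 = -161040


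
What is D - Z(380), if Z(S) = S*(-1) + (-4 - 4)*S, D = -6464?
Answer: -3044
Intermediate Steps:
Z(S) = -9*S (Z(S) = -S - 8*S = -9*S)
D - Z(380) = -6464 - (-9)*380 = -6464 - 1*(-3420) = -6464 + 3420 = -3044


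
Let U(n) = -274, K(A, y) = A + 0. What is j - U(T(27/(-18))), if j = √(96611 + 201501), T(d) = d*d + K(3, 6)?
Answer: 274 + 8*√4658 ≈ 820.00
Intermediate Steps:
K(A, y) = A
T(d) = 3 + d² (T(d) = d*d + 3 = d² + 3 = 3 + d²)
j = 8*√4658 (j = √298112 = 8*√4658 ≈ 546.00)
j - U(T(27/(-18))) = 8*√4658 - 1*(-274) = 8*√4658 + 274 = 274 + 8*√4658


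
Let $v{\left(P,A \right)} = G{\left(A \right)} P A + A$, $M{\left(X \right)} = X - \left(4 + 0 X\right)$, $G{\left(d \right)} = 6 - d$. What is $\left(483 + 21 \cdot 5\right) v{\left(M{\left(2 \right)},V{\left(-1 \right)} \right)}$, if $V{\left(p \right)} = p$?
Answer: $7644$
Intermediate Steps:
$M{\left(X \right)} = -4 + X$ ($M{\left(X \right)} = X - \left(4 + 0\right) = X - 4 = -4 + X$)
$v{\left(P,A \right)} = A + A P \left(6 - A\right)$ ($v{\left(P,A \right)} = \left(6 - A\right) P A + A = P \left(6 - A\right) A + A = A P \left(6 - A\right) + A = A + A P \left(6 - A\right)$)
$\left(483 + 21 \cdot 5\right) v{\left(M{\left(2 \right)},V{\left(-1 \right)} \right)} = \left(483 + 21 \cdot 5\right) \left(\left(-1\right) \left(-1\right) \left(-1 + \left(-4 + 2\right) \left(-6 - 1\right)\right)\right) = \left(483 + 105\right) \left(\left(-1\right) \left(-1\right) \left(-1 - -14\right)\right) = 588 \left(\left(-1\right) \left(-1\right) \left(-1 + 14\right)\right) = 588 \left(\left(-1\right) \left(-1\right) 13\right) = 588 \cdot 13 = 7644$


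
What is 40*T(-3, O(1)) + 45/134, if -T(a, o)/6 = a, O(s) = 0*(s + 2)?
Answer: 96525/134 ≈ 720.34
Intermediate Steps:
O(s) = 0 (O(s) = 0*(2 + s) = 0)
T(a, o) = -6*a
40*T(-3, O(1)) + 45/134 = 40*(-6*(-3)) + 45/134 = 40*18 + 45*(1/134) = 720 + 45/134 = 96525/134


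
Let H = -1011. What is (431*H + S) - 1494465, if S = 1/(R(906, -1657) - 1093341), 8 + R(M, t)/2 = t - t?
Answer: -2110404241543/1093357 ≈ -1.9302e+6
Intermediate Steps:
R(M, t) = -16 (R(M, t) = -16 + 2*(t - t) = -16 + 2*0 = -16 + 0 = -16)
S = -1/1093357 (S = 1/(-16 - 1093341) = 1/(-1093357) = -1/1093357 ≈ -9.1461e-7)
(431*H + S) - 1494465 = (431*(-1011) - 1/1093357) - 1494465 = (-435741 - 1/1093357) - 1494465 = -476420472538/1093357 - 1494465 = -2110404241543/1093357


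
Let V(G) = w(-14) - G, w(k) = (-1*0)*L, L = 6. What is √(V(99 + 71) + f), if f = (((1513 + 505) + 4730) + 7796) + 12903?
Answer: √27277 ≈ 165.16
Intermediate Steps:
w(k) = 0 (w(k) = -1*0*6 = 0*6 = 0)
V(G) = -G (V(G) = 0 - G = -G)
f = 27447 (f = ((2018 + 4730) + 7796) + 12903 = (6748 + 7796) + 12903 = 14544 + 12903 = 27447)
√(V(99 + 71) + f) = √(-(99 + 71) + 27447) = √(-1*170 + 27447) = √(-170 + 27447) = √27277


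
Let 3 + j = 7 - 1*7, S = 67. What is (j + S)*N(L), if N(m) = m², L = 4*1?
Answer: 1024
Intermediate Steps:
L = 4
j = -3 (j = -3 + (7 - 1*7) = -3 + (7 - 7) = -3 + 0 = -3)
(j + S)*N(L) = (-3 + 67)*4² = 64*16 = 1024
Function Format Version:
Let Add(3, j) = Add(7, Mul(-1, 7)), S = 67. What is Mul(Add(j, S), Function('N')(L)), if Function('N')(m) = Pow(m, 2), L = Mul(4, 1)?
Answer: 1024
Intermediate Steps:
L = 4
j = -3 (j = Add(-3, Add(7, Mul(-1, 7))) = Add(-3, Add(7, -7)) = Add(-3, 0) = -3)
Mul(Add(j, S), Function('N')(L)) = Mul(Add(-3, 67), Pow(4, 2)) = Mul(64, 16) = 1024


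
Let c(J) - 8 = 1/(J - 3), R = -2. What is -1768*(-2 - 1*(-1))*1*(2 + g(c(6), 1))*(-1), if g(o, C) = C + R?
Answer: -1768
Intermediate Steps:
c(J) = 8 + 1/(-3 + J) (c(J) = 8 + 1/(J - 3) = 8 + 1/(-3 + J))
g(o, C) = -2 + C (g(o, C) = C - 2 = -2 + C)
-1768*(-2 - 1*(-1))*1*(2 + g(c(6), 1))*(-1) = -1768*(-2 - 1*(-1))*1*(2 + (-2 + 1))*(-1) = -1768*(-2 + 1)*1*(2 - 1)*(-1) = -1768*(-1*1)*1*(-1) = -(-1768)*(-1) = -1768*1 = -1768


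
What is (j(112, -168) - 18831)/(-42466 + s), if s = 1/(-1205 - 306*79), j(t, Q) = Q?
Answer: 160725207/359248205 ≈ 0.44739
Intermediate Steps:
s = -1/25379 (s = 1/(-1205 - 24174) = 1/(-25379) = -1/25379 ≈ -3.9403e-5)
(j(112, -168) - 18831)/(-42466 + s) = (-168 - 18831)/(-42466 - 1/25379) = -18999/(-1077744615/25379) = -18999*(-25379/1077744615) = 160725207/359248205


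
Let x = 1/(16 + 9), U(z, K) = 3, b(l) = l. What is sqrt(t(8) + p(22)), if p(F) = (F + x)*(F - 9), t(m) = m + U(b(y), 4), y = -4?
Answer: sqrt(7438)/5 ≈ 17.249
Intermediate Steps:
x = 1/25 ≈ 0.040000
t(m) = 3 + m (t(m) = m + 3 = 3 + m)
p(F) = (-9 + F)*(1/25 + F) (p(F) = (F + 1/25)*(F - 9) = (1/25 + F)*(-9 + F) = (-9 + F)*(1/25 + F))
sqrt(t(8) + p(22)) = sqrt((3 + 8) + (-9/25 + 22**2 - 224/25*22)) = sqrt(11 + (-9/25 + 484 - 4928/25)) = sqrt(11 + 7163/25) = sqrt(7438/25) = sqrt(7438)/5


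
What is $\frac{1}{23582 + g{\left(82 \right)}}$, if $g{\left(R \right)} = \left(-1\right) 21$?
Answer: $\frac{1}{23561} \approx 4.2443 \cdot 10^{-5}$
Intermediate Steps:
$g{\left(R \right)} = -21$
$\frac{1}{23582 + g{\left(82 \right)}} = \frac{1}{23582 - 21} = \frac{1}{23561}$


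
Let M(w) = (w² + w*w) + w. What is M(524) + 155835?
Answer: 705511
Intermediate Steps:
M(w) = w + 2*w² (M(w) = (w² + w²) + w = 2*w² + w = w + 2*w²)
M(524) + 155835 = 524*(1 + 2*524) + 155835 = 524*(1 + 1048) + 155835 = 524*1049 + 155835 = 549676 + 155835 = 705511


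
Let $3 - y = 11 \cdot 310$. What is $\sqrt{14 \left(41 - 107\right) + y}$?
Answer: $i \sqrt{4331} \approx 65.81 i$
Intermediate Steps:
$y = -3407$ ($y = 3 - 11 \cdot 310 = 3 - 3410 = -3407$)
$\sqrt{14 \left(41 - 107\right) + y} = \sqrt{14 \left(41 - 107\right) - 3407} = \sqrt{14 \left(-66\right) - 3407} = \sqrt{-924 - 3407} = \sqrt{-4331} = i \sqrt{4331}$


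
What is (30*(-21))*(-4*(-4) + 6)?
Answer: -13860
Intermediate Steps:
(30*(-21))*(-4*(-4) + 6) = -630*(16 + 6) = -630*22 = -13860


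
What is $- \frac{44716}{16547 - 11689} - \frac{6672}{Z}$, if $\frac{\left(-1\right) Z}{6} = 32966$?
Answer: $- \frac{52453770}{5719601} \approx -9.1709$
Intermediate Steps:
$Z = -197796$ ($Z = \left(-6\right) 32966 = -197796$)
$- \frac{44716}{16547 - 11689} - \frac{6672}{Z} = - \frac{44716}{16547 - 11689} - \frac{6672}{-197796} = - \frac{44716}{16547 - 11689} - - \frac{556}{16483} = - \frac{44716}{4858} + \frac{556}{16483} = \left(-44716\right) \frac{1}{4858} + \frac{556}{16483} = - \frac{3194}{347} + \frac{556}{16483} = - \frac{52453770}{5719601}$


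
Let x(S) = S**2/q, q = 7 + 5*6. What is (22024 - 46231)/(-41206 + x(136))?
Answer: 298553/502042 ≈ 0.59468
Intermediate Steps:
q = 37 (q = 7 + 30 = 37)
x(S) = S**2/37
(22024 - 46231)/(-41206 + x(136)) = (22024 - 46231)/(-41206 + (1/37)*136**2) = -24207/(-41206 + (1/37)*18496) = -24207/(-41206 + 18496/37) = -24207/(-1506126/37) = -24207*(-37/1506126) = 298553/502042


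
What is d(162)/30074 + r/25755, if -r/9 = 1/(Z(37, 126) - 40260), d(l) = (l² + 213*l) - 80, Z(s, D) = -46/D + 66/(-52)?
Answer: 17174717330459893/8513473657063265 ≈ 2.0174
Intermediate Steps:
Z(s, D) = -33/26 - 46/D (Z(s, D) = -46/D + 66*(-1/52) = -46/D - 33/26 = -33/26 - 46/D)
d(l) = -80 + l² + 213*l
r = 14742/65948557 (r = -9/((-33/26 - 46/126) - 40260) = -9/((-33/26 - 46*1/126) - 40260) = -9/((-33/26 - 23/63) - 40260) = -9/(-2677/1638 - 40260) = -9/(-65948557/1638) = -9*(-1638/65948557) = 14742/65948557 ≈ 0.00022354)
d(162)/30074 + r/25755 = (-80 + 162² + 213*162)/30074 + (14742/65948557)/25755 = (-80 + 26244 + 34506)*(1/30074) + (14742/65948557)*(1/25755) = 60670*(1/30074) + 4914/566168361845 = 30335/15037 + 4914/566168361845 = 17174717330459893/8513473657063265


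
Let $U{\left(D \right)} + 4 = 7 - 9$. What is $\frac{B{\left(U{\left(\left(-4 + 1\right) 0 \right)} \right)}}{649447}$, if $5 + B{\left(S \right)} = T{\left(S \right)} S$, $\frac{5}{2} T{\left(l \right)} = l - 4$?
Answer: $\frac{19}{649447} \approx 2.9256 \cdot 10^{-5}$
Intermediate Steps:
$T{\left(l \right)} = - \frac{8}{5} + \frac{2 l}{5}$ ($T{\left(l \right)} = \frac{2 \left(l - 4\right)}{5} = \frac{2 \left(-4 + l\right)}{5} = - \frac{8}{5} + \frac{2 l}{5}$)
$U{\left(D \right)} = -6$ ($U{\left(D \right)} = -4 + \left(7 - 9\right) = -4 - 2 = -6$)
$B{\left(S \right)} = -5 + S \left(- \frac{8}{5} + \frac{2 S}{5}\right)$ ($B{\left(S \right)} = -5 + \left(- \frac{8}{5} + \frac{2 S}{5}\right) S = -5 + S \left(- \frac{8}{5} + \frac{2 S}{5}\right)$)
$\frac{B{\left(U{\left(\left(-4 + 1\right) 0 \right)} \right)}}{649447} = \frac{-5 + \frac{2}{5} \left(-6\right) \left(-4 - 6\right)}{649447} = \left(-5 + \frac{2}{5} \left(-6\right) \left(-10\right)\right) \frac{1}{649447} = \left(-5 + 24\right) \frac{1}{649447} = 19 \cdot \frac{1}{649447} = \frac{19}{649447}$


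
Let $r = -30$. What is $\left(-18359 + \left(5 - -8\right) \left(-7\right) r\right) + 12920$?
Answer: $-2709$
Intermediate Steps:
$\left(-18359 + \left(5 - -8\right) \left(-7\right) r\right) + 12920 = \left(-18359 + \left(5 - -8\right) \left(-7\right) \left(-30\right)\right) + 12920 = \left(-18359 + \left(5 + 8\right) \left(-7\right) \left(-30\right)\right) + 12920 = \left(-18359 + 13 \left(-7\right) \left(-30\right)\right) + 12920 = \left(-18359 - -2730\right) + 12920 = \left(-18359 + 2730\right) + 12920 = -15629 + 12920 = -2709$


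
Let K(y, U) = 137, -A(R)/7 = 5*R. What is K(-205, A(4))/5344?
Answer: 137/5344 ≈ 0.025636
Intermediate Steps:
A(R) = -35*R
K(-205, A(4))/5344 = 137/5344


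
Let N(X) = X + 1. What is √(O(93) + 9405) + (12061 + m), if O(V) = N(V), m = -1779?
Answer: 10282 + √9499 ≈ 10379.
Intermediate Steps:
N(X) = 1 + X
O(V) = 1 + V
√(O(93) + 9405) + (12061 + m) = √((1 + 93) + 9405) + (12061 - 1779) = √(94 + 9405) + 10282 = √9499 + 10282 = 10282 + √9499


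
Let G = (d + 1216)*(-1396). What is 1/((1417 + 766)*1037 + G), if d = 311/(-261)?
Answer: 261/148221491 ≈ 1.7609e-6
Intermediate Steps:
d = -311/261 (d = 311*(-1/261) = -311/261 ≈ -1.1916)
G = -442622740/261 (G = (-311/261 + 1216)*(-1396) = (317065/261)*(-1396) = -442622740/261 ≈ -1.6959e+6)
1/((1417 + 766)*1037 + G) = 1/((1417 + 766)*1037 - 442622740/261) = 1/(2183*1037 - 442622740/261) = 1/(2263771 - 442622740/261) = 1/(148221491/261) = 261/148221491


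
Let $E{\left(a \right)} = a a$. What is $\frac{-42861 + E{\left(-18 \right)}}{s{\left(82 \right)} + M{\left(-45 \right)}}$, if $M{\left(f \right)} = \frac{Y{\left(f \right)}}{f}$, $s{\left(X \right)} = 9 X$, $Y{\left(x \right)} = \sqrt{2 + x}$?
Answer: $- \frac{5779038150}{100264013} - \frac{174015 i \sqrt{43}}{100264013} \approx -57.638 - 0.011381 i$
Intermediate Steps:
$E{\left(a \right)} = a^{2}$
$M{\left(f \right)} = \frac{\sqrt{2 + f}}{f}$
$\frac{-42861 + E{\left(-18 \right)}}{s{\left(82 \right)} + M{\left(-45 \right)}} = \frac{-42861 + \left(-18\right)^{2}}{9 \cdot 82 + \frac{\sqrt{2 - 45}}{-45}} = \frac{-42861 + 324}{738 - \frac{\sqrt{-43}}{45}} = - \frac{42537}{738 - \frac{i \sqrt{43}}{45}}$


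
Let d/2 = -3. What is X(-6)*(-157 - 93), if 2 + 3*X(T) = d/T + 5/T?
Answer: 1375/9 ≈ 152.78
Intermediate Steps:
d = -6 (d = 2*(-3) = -6)
X(T) = -⅔ - 1/(3*T) (X(T) = -⅔ + (-6/T + 5/T)/3 = -⅔ + (-1/T)/3 = -⅔ - 1/(3*T))
X(-6)*(-157 - 93) = ((⅓)*(-1 - 2*(-6))/(-6))*(-157 - 93) = ((⅓)*(-⅙)*(-1 + 12))*(-250) = ((⅓)*(-⅙)*11)*(-250) = -11/18*(-250) = 1375/9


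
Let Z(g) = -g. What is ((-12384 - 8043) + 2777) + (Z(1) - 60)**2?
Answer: -13929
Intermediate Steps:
((-12384 - 8043) + 2777) + (Z(1) - 60)**2 = ((-12384 - 8043) + 2777) + (-1*1 - 60)**2 = (-20427 + 2777) + (-1 - 60)**2 = -17650 + (-61)**2 = -17650 + 3721 = -13929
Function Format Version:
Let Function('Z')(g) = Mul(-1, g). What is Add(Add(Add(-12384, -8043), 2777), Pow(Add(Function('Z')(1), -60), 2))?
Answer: -13929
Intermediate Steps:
Add(Add(Add(-12384, -8043), 2777), Pow(Add(Function('Z')(1), -60), 2)) = Add(Add(Add(-12384, -8043), 2777), Pow(Add(Mul(-1, 1), -60), 2)) = Add(Add(-20427, 2777), Pow(Add(-1, -60), 2)) = Add(-17650, Pow(-61, 2)) = Add(-17650, 3721) = -13929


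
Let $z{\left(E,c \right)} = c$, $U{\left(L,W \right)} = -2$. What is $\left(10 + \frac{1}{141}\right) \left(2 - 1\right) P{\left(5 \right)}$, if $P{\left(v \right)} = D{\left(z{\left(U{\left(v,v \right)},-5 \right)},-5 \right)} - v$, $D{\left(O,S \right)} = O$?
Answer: $- \frac{14110}{141} \approx -100.07$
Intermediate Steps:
$P{\left(v \right)} = -5 - v$
$\left(10 + \frac{1}{141}\right) \left(2 - 1\right) P{\left(5 \right)} = \left(10 + \frac{1}{141}\right) \left(2 - 1\right) \left(-5 - 5\right) = \left(10 + \frac{1}{141}\right) 1 \left(-5 - 5\right) = \frac{1411 \cdot 1 \left(-10\right)}{141} = \frac{1411}{141} \left(-10\right) = - \frac{14110}{141}$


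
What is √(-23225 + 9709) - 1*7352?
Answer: -7352 + 2*I*√3379 ≈ -7352.0 + 116.26*I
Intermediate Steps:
√(-23225 + 9709) - 1*7352 = √(-13516) - 7352 = 2*I*√3379 - 7352 = -7352 + 2*I*√3379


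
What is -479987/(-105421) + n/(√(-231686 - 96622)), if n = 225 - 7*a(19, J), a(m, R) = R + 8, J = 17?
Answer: 479987/105421 - 25*I*√82077/82077 ≈ 4.553 - 0.087263*I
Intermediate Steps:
a(m, R) = 8 + R
n = 50 (n = 225 - 7*(8 + 17) = 225 - 7*25 = 225 - 175 = 50)
-479987/(-105421) + n/(√(-231686 - 96622)) = -479987/(-105421) + 50/(√(-231686 - 96622)) = -479987*(-1/105421) + 50/(√(-328308)) = 479987/105421 + 50/((2*I*√82077)) = 479987/105421 + 50*(-I*√82077/164154) = 479987/105421 - 25*I*√82077/82077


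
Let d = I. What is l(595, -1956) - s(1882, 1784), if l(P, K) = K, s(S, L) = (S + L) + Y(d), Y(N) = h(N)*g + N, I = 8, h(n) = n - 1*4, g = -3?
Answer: -5618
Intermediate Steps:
h(n) = -4 + n (h(n) = n - 4 = -4 + n)
d = 8
Y(N) = 12 - 2*N (Y(N) = (-4 + N)*(-3) + N = (12 - 3*N) + N = 12 - 2*N)
s(S, L) = -4 + L + S (s(S, L) = (S + L) + (12 - 2*8) = (L + S) + (12 - 16) = (L + S) - 4 = -4 + L + S)
l(595, -1956) - s(1882, 1784) = -1956 - (-4 + 1784 + 1882) = -1956 - 1*3662 = -1956 - 3662 = -5618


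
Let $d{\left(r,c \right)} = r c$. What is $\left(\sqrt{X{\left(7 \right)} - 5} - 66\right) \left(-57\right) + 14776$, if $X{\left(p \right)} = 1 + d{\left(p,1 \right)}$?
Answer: $18538 - 57 \sqrt{3} \approx 18439.0$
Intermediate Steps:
$d{\left(r,c \right)} = c r$
$X{\left(p \right)} = 1 + p$ ($X{\left(p \right)} = 1 + 1 p = 1 + p$)
$\left(\sqrt{X{\left(7 \right)} - 5} - 66\right) \left(-57\right) + 14776 = \left(\sqrt{\left(1 + 7\right) - 5} - 66\right) \left(-57\right) + 14776 = \left(\sqrt{8 - 5} - 66\right) \left(-57\right) + 14776 = \left(\sqrt{3} - 66\right) \left(-57\right) + 14776 = \left(-66 + \sqrt{3}\right) \left(-57\right) + 14776 = \left(3762 - 57 \sqrt{3}\right) + 14776 = 18538 - 57 \sqrt{3}$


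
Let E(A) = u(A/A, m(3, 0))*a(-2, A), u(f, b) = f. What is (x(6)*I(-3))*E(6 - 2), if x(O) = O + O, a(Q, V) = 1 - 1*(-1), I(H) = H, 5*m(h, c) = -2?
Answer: -72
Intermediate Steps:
m(h, c) = -⅖ (m(h, c) = (⅕)*(-2) = -⅖)
a(Q, V) = 2 (a(Q, V) = 1 + 1 = 2)
x(O) = 2*O
E(A) = 2 (E(A) = (A/A)*2 = 1*2 = 2)
(x(6)*I(-3))*E(6 - 2) = ((2*6)*(-3))*2 = (12*(-3))*2 = -36*2 = -72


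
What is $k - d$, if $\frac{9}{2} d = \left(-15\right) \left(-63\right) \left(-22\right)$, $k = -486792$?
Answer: $-482172$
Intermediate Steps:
$d = -4620$ ($d = \frac{2 \left(-15\right) \left(-63\right) \left(-22\right)}{9} = \frac{2 \cdot 945 \left(-22\right)}{9} = \frac{2}{9} \left(-20790\right) = -4620$)
$k - d = -486792 - -4620 = -486792 + 4620 = -482172$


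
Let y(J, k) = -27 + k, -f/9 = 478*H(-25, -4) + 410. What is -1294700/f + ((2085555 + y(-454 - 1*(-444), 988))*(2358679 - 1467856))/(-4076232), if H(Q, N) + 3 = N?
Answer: -255833337388696/560991429 ≈ -4.5604e+5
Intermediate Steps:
H(Q, N) = -3 + N
f = 26424 (f = -9*(478*(-3 - 4) + 410) = -9*(478*(-7) + 410) = -9*(-3346 + 410) = -9*(-2936) = 26424)
-1294700/f + ((2085555 + y(-454 - 1*(-444), 988))*(2358679 - 1467856))/(-4076232) = -1294700/26424 + ((2085555 + (-27 + 988))*(2358679 - 1467856))/(-4076232) = -1294700*1/26424 + ((2085555 + 961)*890823)*(-1/4076232) = -323675/6606 + (2086516*890823)*(-1/4076232) = -323675/6606 + 1858716442668*(-1/4076232) = -323675/6606 - 154893036889/339686 = -255833337388696/560991429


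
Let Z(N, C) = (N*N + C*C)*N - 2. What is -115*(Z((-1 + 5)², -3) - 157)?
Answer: -469315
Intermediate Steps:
Z(N, C) = -2 + N*(C² + N²) (Z(N, C) = (N² + C²)*N - 2 = (C² + N²)*N - 2 = N*(C² + N²) - 2 = -2 + N*(C² + N²))
-115*(Z((-1 + 5)², -3) - 157) = -115*((-2 + ((-1 + 5)²)³ + (-1 + 5)²*(-3)²) - 157) = -115*((-2 + (4²)³ + 4²*9) - 157) = -115*((-2 + 16³ + 16*9) - 157) = -115*((-2 + 4096 + 144) - 157) = -115*(4238 - 157) = -115*4081 = -469315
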